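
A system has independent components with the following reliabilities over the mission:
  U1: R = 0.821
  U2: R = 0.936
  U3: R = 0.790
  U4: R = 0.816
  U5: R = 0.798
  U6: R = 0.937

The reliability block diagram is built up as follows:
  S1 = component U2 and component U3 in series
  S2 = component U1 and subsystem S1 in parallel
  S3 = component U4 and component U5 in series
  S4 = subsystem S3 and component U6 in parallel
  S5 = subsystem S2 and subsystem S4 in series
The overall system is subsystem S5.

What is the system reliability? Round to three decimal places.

Series (U2 and U3): 0.93600 × 0.79000 = 0.73944
Parallel (U1 and [0.73944]): 1 − (1 − 0.82100)(1 − 0.73944) = 0.95336
Series (U4 and U5): 0.81600 × 0.79800 = 0.65117
Parallel ([0.65117] and U6): 1 − (1 − 0.65117)(1 − 0.93700) = 0.97802
Series ([0.95336] and [0.97802]): 0.95336 × 0.97802 = 0.932

0.932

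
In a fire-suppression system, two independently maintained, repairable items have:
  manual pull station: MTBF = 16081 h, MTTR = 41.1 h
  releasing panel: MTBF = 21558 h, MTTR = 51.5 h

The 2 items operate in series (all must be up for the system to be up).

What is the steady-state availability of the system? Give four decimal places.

A(manual pull station) = MTBF/(MTBF+MTTR) = 16081/(16081+41.1) = 0.997451
A(releasing panel) = MTBF/(MTBF+MTTR) = 21558/(21558+51.5) = 0.997617
Series availability: 0.997451 × 0.997617 = 0.9951

0.9951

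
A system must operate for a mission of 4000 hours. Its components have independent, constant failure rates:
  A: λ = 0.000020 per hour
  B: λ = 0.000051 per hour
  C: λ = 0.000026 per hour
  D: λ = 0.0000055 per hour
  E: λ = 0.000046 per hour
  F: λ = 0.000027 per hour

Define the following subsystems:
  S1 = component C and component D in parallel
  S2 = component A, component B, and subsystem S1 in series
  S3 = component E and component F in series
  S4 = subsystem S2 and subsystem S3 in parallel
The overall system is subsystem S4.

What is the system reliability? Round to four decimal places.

0.9370

R(A) = exp(−0.000020 × 4000) = 0.923116
R(B) = exp(−0.000051 × 4000) = 0.815462
R(C) = exp(−0.000026 × 4000) = 0.901225
R(D) = exp(−0.0000055 × 4000) = 0.978240
R(E) = exp(−0.000046 × 4000) = 0.831936
R(F) = exp(−0.000027 × 4000) = 0.897628
Parallel (C and D): 1 − (1 − 0.901225)(1 − 0.978240) = 0.997851
Series (A, B, and [0.997851]): 0.923116 × 0.815462 × 0.997851 = 0.751148
Series (E and F): 0.831936 × 0.897628 = 0.746769
Parallel ([0.751148] and [0.746769]): 1 − (1 − 0.751148)(1 − 0.746769) = 0.9370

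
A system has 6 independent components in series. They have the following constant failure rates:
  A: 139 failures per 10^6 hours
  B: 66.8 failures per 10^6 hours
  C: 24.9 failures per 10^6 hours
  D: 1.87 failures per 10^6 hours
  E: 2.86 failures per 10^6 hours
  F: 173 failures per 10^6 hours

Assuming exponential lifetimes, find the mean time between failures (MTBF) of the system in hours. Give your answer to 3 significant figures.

2450

Series of exponential components: λ_sys = Σ λ_i
λ_sys = 0.000139 + 0.0000668 + 0.0000249 + 0.00000187 + 0.00000286 + 0.000173 = 4.0843e-04 /h
MTBF = 1 / λ_sys = 2450 h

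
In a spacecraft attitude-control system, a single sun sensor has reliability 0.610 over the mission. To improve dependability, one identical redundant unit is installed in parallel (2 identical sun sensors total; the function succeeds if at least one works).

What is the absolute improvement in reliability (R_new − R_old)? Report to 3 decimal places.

R_before = 0.610
R_after = 1 − (1 − 0.610)^2 = 0.848
ΔR = 0.848 − 0.610 = 0.238

0.238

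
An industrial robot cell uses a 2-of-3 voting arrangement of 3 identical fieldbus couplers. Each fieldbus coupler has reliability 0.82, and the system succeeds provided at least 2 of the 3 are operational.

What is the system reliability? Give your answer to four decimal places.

R = Σ_{i=2}^{3} C(3,i) p^i (1−p)^{3−i} with p = 0.82
C(3,2)·0.82^2·0.18^1 = 0.363096
C(3,3)·0.82^3·0.18^0 = 0.551368
Sum = 0.9145

0.9145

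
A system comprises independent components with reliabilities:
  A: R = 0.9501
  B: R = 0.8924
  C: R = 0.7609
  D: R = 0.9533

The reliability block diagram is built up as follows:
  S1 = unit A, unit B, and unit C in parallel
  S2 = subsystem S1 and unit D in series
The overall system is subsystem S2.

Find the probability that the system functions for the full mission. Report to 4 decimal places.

0.9521

Parallel (A, B, and C): 1 − (1 − 0.950100)(1 − 0.892400)(1 − 0.760900) = 0.998716
Series ([0.998716] and D): 0.998716 × 0.953300 = 0.9521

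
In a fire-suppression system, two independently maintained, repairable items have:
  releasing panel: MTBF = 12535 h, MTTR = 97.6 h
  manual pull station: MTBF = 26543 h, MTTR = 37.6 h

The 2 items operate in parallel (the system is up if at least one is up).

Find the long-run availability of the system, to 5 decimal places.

A(releasing panel) = MTBF/(MTBF+MTTR) = 12535/(12535+97.6) = 0.992274
A(manual pull station) = MTBF/(MTBF+MTTR) = 26543/(26543+37.6) = 0.998585
Parallel availability: 1 − (1 − 0.992274)(1 − 0.998585) = 0.99999

0.99999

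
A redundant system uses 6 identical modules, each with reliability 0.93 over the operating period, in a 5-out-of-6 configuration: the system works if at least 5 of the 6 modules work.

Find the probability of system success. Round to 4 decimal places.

R = Σ_{i=5}^{6} C(6,i) p^i (1−p)^{6−i} with p = 0.93
C(6,5)·0.93^5·0.07^1 = 0.292189
C(6,6)·0.93^6·0.07^0 = 0.646990
Sum = 0.9392

0.9392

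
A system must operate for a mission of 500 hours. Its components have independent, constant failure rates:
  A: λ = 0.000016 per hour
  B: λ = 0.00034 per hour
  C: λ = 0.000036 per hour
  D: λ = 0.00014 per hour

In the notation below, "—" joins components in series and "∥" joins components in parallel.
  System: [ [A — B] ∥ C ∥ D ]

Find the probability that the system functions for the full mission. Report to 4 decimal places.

R(A) = exp(−0.000016 × 500) = 0.992032
R(B) = exp(−0.00034 × 500) = 0.843665
R(C) = exp(−0.000036 × 500) = 0.982161
R(D) = exp(−0.00014 × 500) = 0.932394
Series (A and B): 0.992032 × 0.843665 = 0.836943
Parallel ([0.836943], C, and D): 1 − (1 − 0.836943)(1 − 0.982161)(1 − 0.932394) = 0.9998

0.9998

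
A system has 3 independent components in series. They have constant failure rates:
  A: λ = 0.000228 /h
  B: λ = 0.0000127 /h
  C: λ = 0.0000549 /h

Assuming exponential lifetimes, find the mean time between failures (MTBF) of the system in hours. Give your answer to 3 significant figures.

3380

Series of exponential components: λ_sys = Σ λ_i
λ_sys = 0.000228 + 0.0000127 + 0.0000549 = 2.9560e-04 /h
MTBF = 1 / λ_sys = 3380 h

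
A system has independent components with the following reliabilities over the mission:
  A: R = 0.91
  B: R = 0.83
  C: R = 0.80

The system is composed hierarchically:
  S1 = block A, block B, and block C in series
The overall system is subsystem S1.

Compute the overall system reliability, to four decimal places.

0.6042

Series (A, B, and C): 0.910000 × 0.830000 × 0.800000 = 0.6042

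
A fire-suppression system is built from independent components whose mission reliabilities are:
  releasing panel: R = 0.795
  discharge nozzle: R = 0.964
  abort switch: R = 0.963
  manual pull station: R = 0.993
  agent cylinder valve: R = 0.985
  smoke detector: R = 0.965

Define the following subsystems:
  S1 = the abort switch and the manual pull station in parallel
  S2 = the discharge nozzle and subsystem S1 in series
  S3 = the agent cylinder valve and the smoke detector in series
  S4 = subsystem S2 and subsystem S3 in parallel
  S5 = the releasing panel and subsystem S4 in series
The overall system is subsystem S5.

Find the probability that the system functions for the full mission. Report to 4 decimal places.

Parallel (abort switch and manual pull station): 1 − (1 − 0.963000)(1 − 0.993000) = 0.999741
Series (discharge nozzle and [0.999741]): 0.964000 × 0.999741 = 0.963750
Series (agent cylinder valve and smoke detector): 0.985000 × 0.965000 = 0.950525
Parallel ([0.963750] and [0.950525]): 1 − (1 − 0.963750)(1 − 0.950525) = 0.998207
Series (releasing panel and [0.998207]): 0.795000 × 0.998207 = 0.7936

0.7936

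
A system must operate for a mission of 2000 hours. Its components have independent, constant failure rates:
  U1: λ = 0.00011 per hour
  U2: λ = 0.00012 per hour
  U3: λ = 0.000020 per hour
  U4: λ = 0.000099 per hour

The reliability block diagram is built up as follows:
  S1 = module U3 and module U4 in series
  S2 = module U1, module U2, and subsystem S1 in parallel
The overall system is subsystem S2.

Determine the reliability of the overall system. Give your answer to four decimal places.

R(U1) = exp(−0.00011 × 2000) = 0.802519
R(U2) = exp(−0.00012 × 2000) = 0.786628
R(U3) = exp(−0.000020 × 2000) = 0.960789
R(U4) = exp(−0.000099 × 2000) = 0.820370
Series (U3 and U4): 0.960789 × 0.820370 = 0.788202
Parallel (U1, U2, and [0.788202]): 1 − (1 − 0.802519)(1 − 0.786628)(1 − 0.788202) = 0.9911

0.9911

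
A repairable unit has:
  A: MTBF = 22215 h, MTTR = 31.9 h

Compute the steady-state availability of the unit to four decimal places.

A(A) = MTBF/(MTBF+MTTR) = 22215/(22215+31.9) = 0.9986

0.9986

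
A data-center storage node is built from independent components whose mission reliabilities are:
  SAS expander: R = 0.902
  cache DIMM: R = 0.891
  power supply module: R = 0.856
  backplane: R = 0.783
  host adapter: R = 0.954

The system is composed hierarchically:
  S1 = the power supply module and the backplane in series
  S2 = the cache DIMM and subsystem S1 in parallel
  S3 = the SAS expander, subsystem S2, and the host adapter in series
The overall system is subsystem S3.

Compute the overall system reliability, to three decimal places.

0.830

Series (power supply module and backplane): 0.85600 × 0.78300 = 0.67025
Parallel (cache DIMM and [0.67025]): 1 − (1 − 0.89100)(1 − 0.67025) = 0.96406
Series (SAS expander, [0.96406], and host adapter): 0.90200 × 0.96406 × 0.95400 = 0.830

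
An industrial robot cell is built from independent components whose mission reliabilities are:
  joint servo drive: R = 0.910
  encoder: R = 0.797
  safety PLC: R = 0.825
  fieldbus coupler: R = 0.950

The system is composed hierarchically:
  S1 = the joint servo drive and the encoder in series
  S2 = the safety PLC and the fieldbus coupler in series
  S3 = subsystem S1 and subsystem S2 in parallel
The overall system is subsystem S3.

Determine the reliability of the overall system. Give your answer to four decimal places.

0.9406

Series (joint servo drive and encoder): 0.910000 × 0.797000 = 0.725270
Series (safety PLC and fieldbus coupler): 0.825000 × 0.950000 = 0.783750
Parallel ([0.725270] and [0.783750]): 1 − (1 − 0.725270)(1 − 0.783750) = 0.9406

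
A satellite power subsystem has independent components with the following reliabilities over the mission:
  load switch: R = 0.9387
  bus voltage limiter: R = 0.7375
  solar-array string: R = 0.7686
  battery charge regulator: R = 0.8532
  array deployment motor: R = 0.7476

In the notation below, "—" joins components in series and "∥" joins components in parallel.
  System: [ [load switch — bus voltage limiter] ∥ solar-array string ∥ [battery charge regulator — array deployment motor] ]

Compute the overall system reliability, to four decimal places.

Series (load switch and bus voltage limiter): 0.938700 × 0.737500 = 0.692291
Series (battery charge regulator and array deployment motor): 0.853200 × 0.747600 = 0.637852
Parallel ([0.692291], solar-array string, and [0.637852]): 1 − (1 − 0.692291)(1 − 0.768600)(1 − 0.637852) = 0.9742

0.9742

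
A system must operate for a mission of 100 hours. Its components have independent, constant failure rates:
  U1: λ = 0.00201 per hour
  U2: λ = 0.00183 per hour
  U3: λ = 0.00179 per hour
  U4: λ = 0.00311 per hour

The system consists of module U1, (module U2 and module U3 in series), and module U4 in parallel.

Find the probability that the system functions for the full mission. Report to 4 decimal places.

0.9852

R(U1) = exp(−0.00201 × 100) = 0.817912
R(U2) = exp(−0.00183 × 100) = 0.832768
R(U3) = exp(−0.00179 × 100) = 0.836106
R(U4) = exp(−0.00311 × 100) = 0.732714
Series (U2 and U3): 0.832768 × 0.836106 = 0.696282
Parallel (U1, [0.696282], and U4): 1 − (1 − 0.817912)(1 − 0.696282)(1 − 0.732714) = 0.9852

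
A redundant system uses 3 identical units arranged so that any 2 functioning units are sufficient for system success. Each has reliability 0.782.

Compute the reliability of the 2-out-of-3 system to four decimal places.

0.8781

R = Σ_{i=2}^{3} C(3,i) p^i (1−p)^{3−i} with p = 0.782
C(3,2)·0.782^2·0.218^1 = 0.399937
C(3,3)·0.782^3·0.218^0 = 0.478212
Sum = 0.8781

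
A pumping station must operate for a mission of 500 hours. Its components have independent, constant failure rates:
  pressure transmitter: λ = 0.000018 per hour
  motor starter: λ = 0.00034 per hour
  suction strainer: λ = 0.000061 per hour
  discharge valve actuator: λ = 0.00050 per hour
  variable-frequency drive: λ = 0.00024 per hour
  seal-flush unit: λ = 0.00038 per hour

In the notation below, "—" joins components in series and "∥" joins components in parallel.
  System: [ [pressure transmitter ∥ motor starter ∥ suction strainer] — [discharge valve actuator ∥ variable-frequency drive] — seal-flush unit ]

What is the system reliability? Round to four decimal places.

0.8062

R(pressure transmitter) = exp(−0.000018 × 500) = 0.991040
R(motor starter) = exp(−0.00034 × 500) = 0.843665
R(suction strainer) = exp(−0.000061 × 500) = 0.969960
R(discharge valve actuator) = exp(−0.00050 × 500) = 0.778801
R(variable-frequency drive) = exp(−0.00024 × 500) = 0.886920
R(seal-flush unit) = exp(−0.00038 × 500) = 0.826959
Parallel (pressure transmitter, motor starter, and suction strainer): 1 − (1 − 0.991040)(1 − 0.843665)(1 − 0.969960) = 0.999958
Parallel (discharge valve actuator and variable-frequency drive): 1 − (1 − 0.778801)(1 − 0.886920) = 0.974987
Series ([0.999958], [0.974987], and seal-flush unit): 0.999958 × 0.974987 × 0.826959 = 0.8062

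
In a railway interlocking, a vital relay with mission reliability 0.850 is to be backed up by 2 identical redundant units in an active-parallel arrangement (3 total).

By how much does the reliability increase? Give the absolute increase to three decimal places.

0.147

R_before = 0.850
R_after = 1 − (1 − 0.850)^3 = 0.997
ΔR = 0.997 − 0.850 = 0.147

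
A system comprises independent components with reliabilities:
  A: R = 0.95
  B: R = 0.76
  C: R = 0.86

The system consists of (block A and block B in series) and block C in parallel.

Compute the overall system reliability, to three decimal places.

Series (A and B): 0.95000 × 0.76000 = 0.72200
Parallel ([0.72200] and C): 1 − (1 − 0.72200)(1 − 0.86000) = 0.961

0.961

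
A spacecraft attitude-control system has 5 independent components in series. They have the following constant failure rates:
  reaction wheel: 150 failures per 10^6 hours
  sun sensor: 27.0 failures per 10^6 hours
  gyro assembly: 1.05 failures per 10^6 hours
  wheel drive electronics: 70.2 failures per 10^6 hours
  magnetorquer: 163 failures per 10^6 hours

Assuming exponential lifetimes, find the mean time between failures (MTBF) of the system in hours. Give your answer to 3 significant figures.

2430

Series of exponential components: λ_sys = Σ λ_i
λ_sys = 0.000150 + 0.0000270 + 0.00000105 + 0.0000702 + 0.000163 = 4.1125e-04 /h
MTBF = 1 / λ_sys = 2430 h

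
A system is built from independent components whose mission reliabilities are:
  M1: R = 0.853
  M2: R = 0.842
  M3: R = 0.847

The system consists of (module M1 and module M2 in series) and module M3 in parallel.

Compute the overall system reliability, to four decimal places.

0.9569

Series (M1 and M2): 0.853000 × 0.842000 = 0.718226
Parallel ([0.718226] and M3): 1 − (1 − 0.718226)(1 − 0.847000) = 0.9569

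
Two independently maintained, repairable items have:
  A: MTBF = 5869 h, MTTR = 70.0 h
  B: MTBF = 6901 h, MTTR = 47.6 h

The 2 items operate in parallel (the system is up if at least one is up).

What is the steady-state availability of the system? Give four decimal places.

A(A) = MTBF/(MTBF+MTTR) = 5869/(5869+70.0) = 0.988214
A(B) = MTBF/(MTBF+MTTR) = 6901/(6901+47.6) = 0.993150
Parallel availability: 1 − (1 − 0.988214)(1 − 0.993150) = 0.9999

0.9999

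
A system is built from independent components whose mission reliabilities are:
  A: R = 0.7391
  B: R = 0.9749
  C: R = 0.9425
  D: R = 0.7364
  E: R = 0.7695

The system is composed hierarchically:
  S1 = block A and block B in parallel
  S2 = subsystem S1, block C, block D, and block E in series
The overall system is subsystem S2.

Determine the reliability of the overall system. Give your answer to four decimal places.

0.5306

Parallel (A and B): 1 − (1 − 0.739100)(1 − 0.974900) = 0.993451
Series ([0.993451], C, D, and E): 0.993451 × 0.942500 × 0.736400 × 0.769500 = 0.5306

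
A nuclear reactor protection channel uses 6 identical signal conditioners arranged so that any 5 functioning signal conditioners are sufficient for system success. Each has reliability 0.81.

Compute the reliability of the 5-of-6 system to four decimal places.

0.6799

R = Σ_{i=5}^{6} C(6,i) p^i (1−p)^{6−i} with p = 0.81
C(6,5)·0.81^5·0.19^1 = 0.397493
C(6,6)·0.81^6·0.19^0 = 0.282430
Sum = 0.6799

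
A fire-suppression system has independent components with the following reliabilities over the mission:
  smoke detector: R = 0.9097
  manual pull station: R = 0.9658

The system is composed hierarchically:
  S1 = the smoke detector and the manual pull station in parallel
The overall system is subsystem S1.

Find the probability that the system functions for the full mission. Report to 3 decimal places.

Parallel (smoke detector and manual pull station): 1 − (1 − 0.90970)(1 − 0.96580) = 0.997

0.997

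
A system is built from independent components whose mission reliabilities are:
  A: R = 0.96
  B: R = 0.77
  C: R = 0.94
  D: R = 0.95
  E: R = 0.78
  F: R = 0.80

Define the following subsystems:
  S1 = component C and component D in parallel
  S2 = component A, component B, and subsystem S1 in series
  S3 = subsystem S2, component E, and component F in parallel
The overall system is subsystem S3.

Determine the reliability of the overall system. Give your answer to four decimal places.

0.9884

Parallel (C and D): 1 − (1 − 0.940000)(1 − 0.950000) = 0.997000
Series (A, B, and [0.997000]): 0.960000 × 0.770000 × 0.997000 = 0.736982
Parallel ([0.736982], E, and F): 1 − (1 − 0.736982)(1 − 0.780000)(1 − 0.800000) = 0.9884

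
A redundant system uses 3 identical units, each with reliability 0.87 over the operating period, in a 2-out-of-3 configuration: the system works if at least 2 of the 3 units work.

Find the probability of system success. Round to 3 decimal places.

0.954

R = Σ_{i=2}^{3} C(3,i) p^i (1−p)^{3−i} with p = 0.87
C(3,2)·0.87^2·0.13^1 = 0.29519
C(3,3)·0.87^3·0.13^0 = 0.65850
Sum = 0.954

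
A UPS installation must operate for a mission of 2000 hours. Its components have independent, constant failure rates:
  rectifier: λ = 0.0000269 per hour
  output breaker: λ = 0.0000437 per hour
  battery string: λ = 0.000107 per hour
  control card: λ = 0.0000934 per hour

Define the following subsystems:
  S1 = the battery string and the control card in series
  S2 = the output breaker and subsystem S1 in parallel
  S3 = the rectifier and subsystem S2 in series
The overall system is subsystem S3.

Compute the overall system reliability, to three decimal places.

R(rectifier) = exp(−0.0000269 × 2000) = 0.94762
R(output breaker) = exp(−0.0000437 × 2000) = 0.91631
R(battery string) = exp(−0.000107 × 2000) = 0.80735
R(control card) = exp(−0.0000934 × 2000) = 0.82961
Series (battery string and control card): 0.80735 × 0.82961 = 0.66979
Parallel (output breaker and [0.66979]): 1 − (1 − 0.91631)(1 − 0.66979) = 0.97236
Series (rectifier and [0.97236]): 0.94762 × 0.97236 = 0.921

0.921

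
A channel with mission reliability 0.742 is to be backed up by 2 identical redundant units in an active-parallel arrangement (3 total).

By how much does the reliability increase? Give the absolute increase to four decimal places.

0.2408

R_before = 0.742
R_after = 1 − (1 − 0.742)^3 = 0.9828
ΔR = 0.9828 − 0.742 = 0.2408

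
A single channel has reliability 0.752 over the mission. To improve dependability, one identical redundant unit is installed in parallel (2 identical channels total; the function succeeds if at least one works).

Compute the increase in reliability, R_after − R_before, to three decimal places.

R_before = 0.752
R_after = 1 − (1 − 0.752)^2 = 0.938
ΔR = 0.938 − 0.752 = 0.186

0.186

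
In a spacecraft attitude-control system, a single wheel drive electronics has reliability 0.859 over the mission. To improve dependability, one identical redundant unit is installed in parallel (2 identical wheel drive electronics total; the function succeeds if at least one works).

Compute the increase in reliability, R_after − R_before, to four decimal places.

0.1211

R_before = 0.859
R_after = 1 − (1 − 0.859)^2 = 0.9801
ΔR = 0.9801 − 0.859 = 0.1211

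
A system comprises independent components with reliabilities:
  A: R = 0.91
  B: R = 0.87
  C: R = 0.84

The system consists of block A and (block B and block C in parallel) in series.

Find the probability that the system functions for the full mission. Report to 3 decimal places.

Parallel (B and C): 1 − (1 − 0.87000)(1 − 0.84000) = 0.97920
Series (A and [0.97920]): 0.91000 × 0.97920 = 0.891

0.891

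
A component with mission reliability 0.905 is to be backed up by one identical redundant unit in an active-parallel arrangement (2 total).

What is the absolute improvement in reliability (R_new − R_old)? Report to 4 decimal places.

R_before = 0.905
R_after = 1 − (1 − 0.905)^2 = 0.9910
ΔR = 0.9910 − 0.905 = 0.0860

0.0860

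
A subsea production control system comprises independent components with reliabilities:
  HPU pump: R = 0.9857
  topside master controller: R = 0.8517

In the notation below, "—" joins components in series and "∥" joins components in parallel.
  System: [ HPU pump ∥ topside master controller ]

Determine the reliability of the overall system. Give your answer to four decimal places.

0.9979

Parallel (HPU pump and topside master controller): 1 − (1 − 0.985700)(1 − 0.851700) = 0.9979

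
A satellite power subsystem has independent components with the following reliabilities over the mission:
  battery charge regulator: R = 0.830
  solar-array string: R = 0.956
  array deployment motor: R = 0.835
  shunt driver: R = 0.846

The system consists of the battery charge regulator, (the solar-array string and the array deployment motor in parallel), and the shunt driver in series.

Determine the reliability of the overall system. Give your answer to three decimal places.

Parallel (solar-array string and array deployment motor): 1 − (1 − 0.95600)(1 − 0.83500) = 0.99274
Series (battery charge regulator, [0.99274], and shunt driver): 0.83000 × 0.99274 × 0.84600 = 0.697

0.697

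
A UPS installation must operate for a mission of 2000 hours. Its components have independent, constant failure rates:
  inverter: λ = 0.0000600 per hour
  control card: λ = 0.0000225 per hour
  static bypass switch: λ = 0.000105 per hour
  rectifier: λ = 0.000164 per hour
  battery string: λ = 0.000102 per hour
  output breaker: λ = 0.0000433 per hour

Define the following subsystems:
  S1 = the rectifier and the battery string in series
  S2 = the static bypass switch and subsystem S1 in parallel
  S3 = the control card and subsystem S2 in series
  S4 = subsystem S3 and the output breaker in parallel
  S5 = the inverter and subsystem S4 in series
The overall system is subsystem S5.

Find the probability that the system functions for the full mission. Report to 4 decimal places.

R(inverter) = exp(−0.0000600 × 2000) = 0.886920
R(control card) = exp(−0.0000225 × 2000) = 0.955997
R(static bypass switch) = exp(−0.000105 × 2000) = 0.810584
R(rectifier) = exp(−0.000164 × 2000) = 0.720363
R(battery string) = exp(−0.000102 × 2000) = 0.815462
R(output breaker) = exp(−0.0000433 × 2000) = 0.917044
Series (rectifier and battery string): 0.720363 × 0.815462 = 0.587429
Parallel (static bypass switch and [0.587429]): 1 − (1 − 0.810584)(1 − 0.587429) = 0.921852
Series (control card and [0.921852]): 0.955997 × 0.921852 = 0.881288
Parallel ([0.881288] and output breaker): 1 − (1 − 0.881288)(1 − 0.917044) = 0.990152
Series (inverter and [0.990152]): 0.886920 × 0.990152 = 0.8782

0.8782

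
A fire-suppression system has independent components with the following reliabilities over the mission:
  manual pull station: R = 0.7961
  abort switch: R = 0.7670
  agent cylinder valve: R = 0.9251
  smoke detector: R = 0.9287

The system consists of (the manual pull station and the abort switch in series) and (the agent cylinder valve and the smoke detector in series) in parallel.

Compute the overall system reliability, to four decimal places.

Series (manual pull station and abort switch): 0.796100 × 0.767000 = 0.610609
Series (agent cylinder valve and smoke detector): 0.925100 × 0.928700 = 0.859140
Parallel ([0.610609] and [0.859140]): 1 − (1 − 0.610609)(1 − 0.859140) = 0.9452

0.9452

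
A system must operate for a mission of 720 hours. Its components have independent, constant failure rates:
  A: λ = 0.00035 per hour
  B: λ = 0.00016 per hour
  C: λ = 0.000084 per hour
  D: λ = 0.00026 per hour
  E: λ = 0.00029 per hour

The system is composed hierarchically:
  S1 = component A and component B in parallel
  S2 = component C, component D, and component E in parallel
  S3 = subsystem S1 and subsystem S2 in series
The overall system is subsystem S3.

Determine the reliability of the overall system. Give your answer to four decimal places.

0.9739

R(A) = exp(−0.00035 × 720) = 0.777245
R(B) = exp(−0.00016 × 720) = 0.891188
R(C) = exp(−0.000084 × 720) = 0.941313
R(D) = exp(−0.00026 × 720) = 0.829278
R(E) = exp(−0.00029 × 720) = 0.811558
Parallel (A and B): 1 − (1 − 0.777245)(1 − 0.891188) = 0.975762
Parallel (C, D, and E): 1 − (1 − 0.941313)(1 − 0.829278)(1 − 0.811558) = 0.998112
Series ([0.975762] and [0.998112]): 0.975762 × 0.998112 = 0.9739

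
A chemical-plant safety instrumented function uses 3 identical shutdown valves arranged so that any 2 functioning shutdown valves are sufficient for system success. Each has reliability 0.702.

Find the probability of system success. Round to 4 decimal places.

R = Σ_{i=2}^{3} C(3,i) p^i (1−p)^{3−i} with p = 0.702
C(3,2)·0.702^2·0.298^1 = 0.440567
C(3,3)·0.702^3·0.298^0 = 0.345948
Sum = 0.7865

0.7865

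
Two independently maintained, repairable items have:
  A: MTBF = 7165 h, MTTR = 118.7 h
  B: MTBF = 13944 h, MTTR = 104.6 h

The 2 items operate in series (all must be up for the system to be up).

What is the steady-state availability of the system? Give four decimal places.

A(A) = MTBF/(MTBF+MTTR) = 7165/(7165+118.7) = 0.983703
A(B) = MTBF/(MTBF+MTTR) = 13944/(13944+104.6) = 0.992554
Series availability: 0.983703 × 0.992554 = 0.9764

0.9764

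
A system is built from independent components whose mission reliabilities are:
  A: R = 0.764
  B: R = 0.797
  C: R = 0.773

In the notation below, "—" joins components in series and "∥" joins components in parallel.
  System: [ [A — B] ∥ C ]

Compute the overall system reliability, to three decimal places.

0.911

Series (A and B): 0.76400 × 0.79700 = 0.60891
Parallel ([0.60891] and C): 1 − (1 − 0.60891)(1 − 0.77300) = 0.911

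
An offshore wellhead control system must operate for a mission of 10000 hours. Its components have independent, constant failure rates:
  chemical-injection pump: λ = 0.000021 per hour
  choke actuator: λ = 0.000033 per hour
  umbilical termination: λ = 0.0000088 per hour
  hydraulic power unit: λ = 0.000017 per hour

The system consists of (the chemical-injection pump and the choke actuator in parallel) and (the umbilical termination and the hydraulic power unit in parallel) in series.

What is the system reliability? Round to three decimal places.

0.934

R(chemical-injection pump) = exp(−0.000021 × 10000) = 0.81058
R(choke actuator) = exp(−0.000033 × 10000) = 0.71892
R(umbilical termination) = exp(−0.0000088 × 10000) = 0.91576
R(hydraulic power unit) = exp(−0.000017 × 10000) = 0.84366
Parallel (chemical-injection pump and choke actuator): 1 − (1 − 0.81058)(1 − 0.71892) = 0.94676
Parallel (umbilical termination and hydraulic power unit): 1 − (1 − 0.91576)(1 − 0.84366) = 0.98683
Series ([0.94676] and [0.98683]): 0.94676 × 0.98683 = 0.934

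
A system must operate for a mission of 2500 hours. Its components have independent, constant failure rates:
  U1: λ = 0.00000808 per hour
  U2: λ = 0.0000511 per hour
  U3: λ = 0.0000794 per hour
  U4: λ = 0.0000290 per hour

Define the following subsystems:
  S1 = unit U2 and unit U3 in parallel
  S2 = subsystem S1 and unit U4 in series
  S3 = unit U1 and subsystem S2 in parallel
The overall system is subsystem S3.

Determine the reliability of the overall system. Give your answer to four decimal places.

0.9982

R(U1) = exp(−0.00000808 × 2500) = 0.980003
R(U2) = exp(−0.0000511 × 2500) = 0.880073
R(U3) = exp(−0.0000794 × 2500) = 0.819960
R(U4) = exp(−0.0000290 × 2500) = 0.930066
Parallel (U2 and U3): 1 − (1 − 0.880073)(1 − 0.819960) = 0.978408
Series ([0.978408] and U4): 0.978408 × 0.930066 = 0.909984
Parallel (U1 and [0.909984]): 1 − (1 − 0.980003)(1 − 0.909984) = 0.9982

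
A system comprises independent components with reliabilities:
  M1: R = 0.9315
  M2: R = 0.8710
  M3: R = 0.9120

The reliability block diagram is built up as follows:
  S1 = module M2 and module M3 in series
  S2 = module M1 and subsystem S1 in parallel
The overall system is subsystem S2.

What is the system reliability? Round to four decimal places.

0.9859

Series (M2 and M3): 0.871000 × 0.912000 = 0.794352
Parallel (M1 and [0.794352]): 1 − (1 − 0.931500)(1 − 0.794352) = 0.9859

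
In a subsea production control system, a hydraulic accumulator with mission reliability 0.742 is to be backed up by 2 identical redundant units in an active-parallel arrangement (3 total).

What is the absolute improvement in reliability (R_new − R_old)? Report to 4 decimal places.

0.2408

R_before = 0.742
R_after = 1 − (1 − 0.742)^3 = 0.9828
ΔR = 0.9828 − 0.742 = 0.2408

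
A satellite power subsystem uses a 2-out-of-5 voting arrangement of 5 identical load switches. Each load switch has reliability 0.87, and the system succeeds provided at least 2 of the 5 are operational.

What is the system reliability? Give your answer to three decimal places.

R = Σ_{i=2}^{5} C(5,i) p^i (1−p)^{5−i} with p = 0.87
C(5,2)·0.87^2·0.13^3 = 0.01663
C(5,3)·0.87^3·0.13^2 = 0.11129
C(5,4)·0.87^4·0.13^1 = 0.37238
C(5,5)·0.87^5·0.13^0 = 0.49842
Sum = 0.999

0.999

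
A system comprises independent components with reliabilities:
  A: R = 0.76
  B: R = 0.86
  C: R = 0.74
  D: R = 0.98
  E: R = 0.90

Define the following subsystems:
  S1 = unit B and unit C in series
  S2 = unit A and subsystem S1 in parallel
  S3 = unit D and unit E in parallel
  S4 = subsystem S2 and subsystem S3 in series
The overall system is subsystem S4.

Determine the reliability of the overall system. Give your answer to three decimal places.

0.911

Series (B and C): 0.86000 × 0.74000 = 0.63640
Parallel (A and [0.63640]): 1 − (1 − 0.76000)(1 − 0.63640) = 0.91274
Parallel (D and E): 1 − (1 − 0.98000)(1 − 0.90000) = 0.99800
Series ([0.91274] and [0.99800]): 0.91274 × 0.99800 = 0.911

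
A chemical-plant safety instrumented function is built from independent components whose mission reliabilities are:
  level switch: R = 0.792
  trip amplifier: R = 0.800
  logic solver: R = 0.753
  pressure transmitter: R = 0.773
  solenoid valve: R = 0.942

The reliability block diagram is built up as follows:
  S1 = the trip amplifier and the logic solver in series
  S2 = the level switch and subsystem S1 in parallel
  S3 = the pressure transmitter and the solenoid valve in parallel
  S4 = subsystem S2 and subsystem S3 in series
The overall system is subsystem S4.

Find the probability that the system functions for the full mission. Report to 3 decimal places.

Series (trip amplifier and logic solver): 0.80000 × 0.75300 = 0.60240
Parallel (level switch and [0.60240]): 1 − (1 − 0.79200)(1 − 0.60240) = 0.91730
Parallel (pressure transmitter and solenoid valve): 1 − (1 − 0.77300)(1 − 0.94200) = 0.98683
Series ([0.91730] and [0.98683]): 0.91730 × 0.98683 = 0.905

0.905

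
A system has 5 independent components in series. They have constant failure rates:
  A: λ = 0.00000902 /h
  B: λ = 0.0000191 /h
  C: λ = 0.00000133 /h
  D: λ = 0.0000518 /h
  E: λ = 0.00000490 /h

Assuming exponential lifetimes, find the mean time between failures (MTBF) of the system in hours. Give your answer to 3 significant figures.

11600

Series of exponential components: λ_sys = Σ λ_i
λ_sys = 0.00000902 + 0.0000191 + 0.00000133 + 0.0000518 + 0.00000490 = 8.6150e-05 /h
MTBF = 1 / λ_sys = 11600 h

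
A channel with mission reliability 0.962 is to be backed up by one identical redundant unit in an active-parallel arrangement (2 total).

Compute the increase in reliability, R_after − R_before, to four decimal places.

0.0366

R_before = 0.962
R_after = 1 − (1 − 0.962)^2 = 0.9986
ΔR = 0.9986 − 0.962 = 0.0366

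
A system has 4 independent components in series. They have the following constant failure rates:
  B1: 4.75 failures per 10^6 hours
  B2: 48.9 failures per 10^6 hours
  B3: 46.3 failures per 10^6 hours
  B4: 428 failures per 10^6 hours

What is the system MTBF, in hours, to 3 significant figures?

1890

Series of exponential components: λ_sys = Σ λ_i
λ_sys = 0.00000475 + 0.0000489 + 0.0000463 + 0.000428 = 5.2795e-04 /h
MTBF = 1 / λ_sys = 1890 h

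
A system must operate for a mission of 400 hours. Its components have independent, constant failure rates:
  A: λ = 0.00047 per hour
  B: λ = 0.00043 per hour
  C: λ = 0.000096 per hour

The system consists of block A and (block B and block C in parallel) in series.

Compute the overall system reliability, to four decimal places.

0.8237

R(A) = exp(−0.00047 × 400) = 0.828615
R(B) = exp(−0.00043 × 400) = 0.841979
R(C) = exp(−0.000096 × 400) = 0.962328
Parallel (B and C): 1 − (1 − 0.841979)(1 − 0.962328) = 0.994047
Series (A and [0.994047]): 0.828615 × 0.994047 = 0.8237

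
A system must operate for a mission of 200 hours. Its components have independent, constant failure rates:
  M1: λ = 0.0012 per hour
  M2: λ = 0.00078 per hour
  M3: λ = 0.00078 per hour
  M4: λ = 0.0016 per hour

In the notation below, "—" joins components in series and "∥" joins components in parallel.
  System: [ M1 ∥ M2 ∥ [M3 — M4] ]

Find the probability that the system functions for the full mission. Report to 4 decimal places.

R(M1) = exp(−0.0012 × 200) = 0.786628
R(M2) = exp(−0.00078 × 200) = 0.855559
R(M3) = exp(−0.00078 × 200) = 0.855559
R(M4) = exp(−0.0016 × 200) = 0.726149
Series (M3 and M4): 0.855559 × 0.726149 = 0.621263
Parallel (M1, M2, and [0.621263]): 1 − (1 − 0.786628)(1 − 0.855559)(1 − 0.621263) = 0.9883

0.9883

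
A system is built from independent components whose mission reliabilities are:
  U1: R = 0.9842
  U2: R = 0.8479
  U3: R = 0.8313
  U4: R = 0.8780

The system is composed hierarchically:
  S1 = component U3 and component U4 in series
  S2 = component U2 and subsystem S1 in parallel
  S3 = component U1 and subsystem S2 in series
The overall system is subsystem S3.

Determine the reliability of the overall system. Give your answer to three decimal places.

0.944

Series (U3 and U4): 0.83130 × 0.87800 = 0.72988
Parallel (U2 and [0.72988]): 1 − (1 − 0.84790)(1 − 0.72988) = 0.95891
Series (U1 and [0.95891]): 0.98420 × 0.95891 = 0.944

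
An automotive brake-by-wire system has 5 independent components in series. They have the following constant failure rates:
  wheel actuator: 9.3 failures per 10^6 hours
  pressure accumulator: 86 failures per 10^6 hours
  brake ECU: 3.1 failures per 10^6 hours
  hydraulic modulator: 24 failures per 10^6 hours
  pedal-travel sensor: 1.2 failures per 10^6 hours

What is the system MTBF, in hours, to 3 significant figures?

8090

Series of exponential components: λ_sys = Σ λ_i
λ_sys = 0.0000093 + 0.000086 + 0.0000031 + 0.000024 + 0.0000012 = 1.2360e-04 /h
MTBF = 1 / λ_sys = 8090 h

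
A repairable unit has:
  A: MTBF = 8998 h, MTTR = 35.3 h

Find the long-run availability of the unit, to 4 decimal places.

0.9961

A(A) = MTBF/(MTBF+MTTR) = 8998/(8998+35.3) = 0.9961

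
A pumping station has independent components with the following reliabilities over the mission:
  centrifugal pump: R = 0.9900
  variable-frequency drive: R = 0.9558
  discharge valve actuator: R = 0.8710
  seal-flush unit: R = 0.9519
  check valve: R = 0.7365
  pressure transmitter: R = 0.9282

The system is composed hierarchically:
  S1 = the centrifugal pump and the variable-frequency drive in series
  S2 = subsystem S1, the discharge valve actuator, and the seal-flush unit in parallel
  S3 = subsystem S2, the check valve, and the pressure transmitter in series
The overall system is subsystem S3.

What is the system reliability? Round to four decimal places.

Series (centrifugal pump and variable-frequency drive): 0.990000 × 0.955800 = 0.946242
Parallel ([0.946242], discharge valve actuator, and seal-flush unit): 1 − (1 − 0.946242)(1 − 0.871000)(1 − 0.951900) = 0.999666
Series ([0.999666], check valve, and pressure transmitter): 0.999666 × 0.736500 × 0.928200 = 0.6834

0.6834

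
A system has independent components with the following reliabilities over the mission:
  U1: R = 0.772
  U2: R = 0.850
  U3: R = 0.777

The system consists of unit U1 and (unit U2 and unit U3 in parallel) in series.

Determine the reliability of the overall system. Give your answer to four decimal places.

0.7462

Parallel (U2 and U3): 1 − (1 − 0.850000)(1 − 0.777000) = 0.966550
Series (U1 and [0.966550]): 0.772000 × 0.966550 = 0.7462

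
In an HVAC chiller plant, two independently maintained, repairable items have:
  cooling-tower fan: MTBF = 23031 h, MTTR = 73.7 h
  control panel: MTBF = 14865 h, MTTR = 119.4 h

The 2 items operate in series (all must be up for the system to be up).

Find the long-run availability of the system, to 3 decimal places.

0.989

A(cooling-tower fan) = MTBF/(MTBF+MTTR) = 23031/(23031+73.7) = 0.996810
A(control panel) = MTBF/(MTBF+MTTR) = 14865/(14865+119.4) = 0.992032
Series availability: 0.996810 × 0.992032 = 0.989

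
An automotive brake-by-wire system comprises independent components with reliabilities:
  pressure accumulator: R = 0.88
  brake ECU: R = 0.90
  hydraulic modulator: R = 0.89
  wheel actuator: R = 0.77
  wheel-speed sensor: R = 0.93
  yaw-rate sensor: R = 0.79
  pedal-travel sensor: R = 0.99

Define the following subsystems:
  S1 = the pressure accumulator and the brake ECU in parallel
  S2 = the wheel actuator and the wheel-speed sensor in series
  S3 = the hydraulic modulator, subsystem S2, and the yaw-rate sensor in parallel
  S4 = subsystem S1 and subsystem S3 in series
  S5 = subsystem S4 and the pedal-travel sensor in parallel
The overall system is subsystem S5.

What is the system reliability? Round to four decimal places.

0.9998

Parallel (pressure accumulator and brake ECU): 1 − (1 − 0.880000)(1 − 0.900000) = 0.988000
Series (wheel actuator and wheel-speed sensor): 0.770000 × 0.930000 = 0.716100
Parallel (hydraulic modulator, [0.716100], and yaw-rate sensor): 1 − (1 − 0.890000)(1 − 0.716100)(1 − 0.790000) = 0.993442
Series ([0.988000] and [0.993442]): 0.988000 × 0.993442 = 0.981521
Parallel ([0.981521] and pedal-travel sensor): 1 − (1 − 0.981521)(1 − 0.990000) = 0.9998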